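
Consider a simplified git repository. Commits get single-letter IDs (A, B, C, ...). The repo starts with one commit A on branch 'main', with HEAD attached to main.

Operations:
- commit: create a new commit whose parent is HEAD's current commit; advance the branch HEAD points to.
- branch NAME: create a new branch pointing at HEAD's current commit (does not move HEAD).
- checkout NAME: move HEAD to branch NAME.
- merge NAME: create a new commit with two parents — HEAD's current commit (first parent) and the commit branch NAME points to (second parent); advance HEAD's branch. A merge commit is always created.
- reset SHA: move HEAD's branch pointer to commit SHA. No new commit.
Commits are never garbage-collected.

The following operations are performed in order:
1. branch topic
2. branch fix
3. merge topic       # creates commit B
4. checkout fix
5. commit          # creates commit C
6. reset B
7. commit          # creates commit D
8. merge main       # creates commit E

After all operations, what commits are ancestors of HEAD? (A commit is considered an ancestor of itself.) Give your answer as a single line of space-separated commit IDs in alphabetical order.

Answer: A B D E

Derivation:
After op 1 (branch): HEAD=main@A [main=A topic=A]
After op 2 (branch): HEAD=main@A [fix=A main=A topic=A]
After op 3 (merge): HEAD=main@B [fix=A main=B topic=A]
After op 4 (checkout): HEAD=fix@A [fix=A main=B topic=A]
After op 5 (commit): HEAD=fix@C [fix=C main=B topic=A]
After op 6 (reset): HEAD=fix@B [fix=B main=B topic=A]
After op 7 (commit): HEAD=fix@D [fix=D main=B topic=A]
After op 8 (merge): HEAD=fix@E [fix=E main=B topic=A]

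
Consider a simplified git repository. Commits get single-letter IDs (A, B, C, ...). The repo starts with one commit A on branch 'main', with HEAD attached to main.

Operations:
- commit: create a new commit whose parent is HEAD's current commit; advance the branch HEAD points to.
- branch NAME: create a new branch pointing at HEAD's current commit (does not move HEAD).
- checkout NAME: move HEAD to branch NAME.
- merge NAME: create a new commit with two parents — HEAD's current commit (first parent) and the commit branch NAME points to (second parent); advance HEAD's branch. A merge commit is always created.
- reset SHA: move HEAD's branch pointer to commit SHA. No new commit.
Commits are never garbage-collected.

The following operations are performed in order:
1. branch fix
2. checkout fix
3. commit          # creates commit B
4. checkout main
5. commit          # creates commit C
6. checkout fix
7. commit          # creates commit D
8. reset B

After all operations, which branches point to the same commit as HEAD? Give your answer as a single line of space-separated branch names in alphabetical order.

After op 1 (branch): HEAD=main@A [fix=A main=A]
After op 2 (checkout): HEAD=fix@A [fix=A main=A]
After op 3 (commit): HEAD=fix@B [fix=B main=A]
After op 4 (checkout): HEAD=main@A [fix=B main=A]
After op 5 (commit): HEAD=main@C [fix=B main=C]
After op 6 (checkout): HEAD=fix@B [fix=B main=C]
After op 7 (commit): HEAD=fix@D [fix=D main=C]
After op 8 (reset): HEAD=fix@B [fix=B main=C]

Answer: fix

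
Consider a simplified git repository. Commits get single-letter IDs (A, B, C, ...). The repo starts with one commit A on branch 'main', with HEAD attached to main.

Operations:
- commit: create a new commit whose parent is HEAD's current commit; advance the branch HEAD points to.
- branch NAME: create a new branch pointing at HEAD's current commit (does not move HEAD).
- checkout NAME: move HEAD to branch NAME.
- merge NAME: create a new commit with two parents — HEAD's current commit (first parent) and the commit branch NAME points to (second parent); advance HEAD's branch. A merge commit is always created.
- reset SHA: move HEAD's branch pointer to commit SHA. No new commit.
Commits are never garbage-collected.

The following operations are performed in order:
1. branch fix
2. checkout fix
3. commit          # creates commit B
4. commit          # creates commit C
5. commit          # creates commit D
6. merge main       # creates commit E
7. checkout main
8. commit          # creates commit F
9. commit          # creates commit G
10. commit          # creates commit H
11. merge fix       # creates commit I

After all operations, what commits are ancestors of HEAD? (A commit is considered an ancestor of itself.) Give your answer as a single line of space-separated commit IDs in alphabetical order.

After op 1 (branch): HEAD=main@A [fix=A main=A]
After op 2 (checkout): HEAD=fix@A [fix=A main=A]
After op 3 (commit): HEAD=fix@B [fix=B main=A]
After op 4 (commit): HEAD=fix@C [fix=C main=A]
After op 5 (commit): HEAD=fix@D [fix=D main=A]
After op 6 (merge): HEAD=fix@E [fix=E main=A]
After op 7 (checkout): HEAD=main@A [fix=E main=A]
After op 8 (commit): HEAD=main@F [fix=E main=F]
After op 9 (commit): HEAD=main@G [fix=E main=G]
After op 10 (commit): HEAD=main@H [fix=E main=H]
After op 11 (merge): HEAD=main@I [fix=E main=I]

Answer: A B C D E F G H I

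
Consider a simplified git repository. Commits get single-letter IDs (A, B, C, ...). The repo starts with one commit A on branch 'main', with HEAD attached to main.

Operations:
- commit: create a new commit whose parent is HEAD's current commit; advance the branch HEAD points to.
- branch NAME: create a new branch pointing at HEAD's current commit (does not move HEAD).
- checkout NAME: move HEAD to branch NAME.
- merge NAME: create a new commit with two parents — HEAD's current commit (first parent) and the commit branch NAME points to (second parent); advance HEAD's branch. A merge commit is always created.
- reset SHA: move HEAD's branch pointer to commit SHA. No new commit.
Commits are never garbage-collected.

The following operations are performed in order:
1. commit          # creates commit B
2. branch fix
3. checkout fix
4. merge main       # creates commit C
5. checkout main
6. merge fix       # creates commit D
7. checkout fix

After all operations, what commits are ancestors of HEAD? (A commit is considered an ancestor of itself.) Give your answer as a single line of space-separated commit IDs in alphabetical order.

Answer: A B C

Derivation:
After op 1 (commit): HEAD=main@B [main=B]
After op 2 (branch): HEAD=main@B [fix=B main=B]
After op 3 (checkout): HEAD=fix@B [fix=B main=B]
After op 4 (merge): HEAD=fix@C [fix=C main=B]
After op 5 (checkout): HEAD=main@B [fix=C main=B]
After op 6 (merge): HEAD=main@D [fix=C main=D]
After op 7 (checkout): HEAD=fix@C [fix=C main=D]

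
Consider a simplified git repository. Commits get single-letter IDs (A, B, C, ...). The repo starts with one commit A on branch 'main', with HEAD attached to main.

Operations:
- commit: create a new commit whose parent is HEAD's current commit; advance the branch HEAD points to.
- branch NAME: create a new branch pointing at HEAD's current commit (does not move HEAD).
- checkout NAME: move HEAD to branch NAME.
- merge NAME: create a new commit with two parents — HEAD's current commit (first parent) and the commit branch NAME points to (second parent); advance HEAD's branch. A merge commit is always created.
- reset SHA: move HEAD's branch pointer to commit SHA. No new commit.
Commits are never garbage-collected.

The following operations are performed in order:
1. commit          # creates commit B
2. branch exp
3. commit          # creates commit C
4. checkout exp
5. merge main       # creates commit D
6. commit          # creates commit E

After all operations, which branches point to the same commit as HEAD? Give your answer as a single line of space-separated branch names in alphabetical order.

After op 1 (commit): HEAD=main@B [main=B]
After op 2 (branch): HEAD=main@B [exp=B main=B]
After op 3 (commit): HEAD=main@C [exp=B main=C]
After op 4 (checkout): HEAD=exp@B [exp=B main=C]
After op 5 (merge): HEAD=exp@D [exp=D main=C]
After op 6 (commit): HEAD=exp@E [exp=E main=C]

Answer: exp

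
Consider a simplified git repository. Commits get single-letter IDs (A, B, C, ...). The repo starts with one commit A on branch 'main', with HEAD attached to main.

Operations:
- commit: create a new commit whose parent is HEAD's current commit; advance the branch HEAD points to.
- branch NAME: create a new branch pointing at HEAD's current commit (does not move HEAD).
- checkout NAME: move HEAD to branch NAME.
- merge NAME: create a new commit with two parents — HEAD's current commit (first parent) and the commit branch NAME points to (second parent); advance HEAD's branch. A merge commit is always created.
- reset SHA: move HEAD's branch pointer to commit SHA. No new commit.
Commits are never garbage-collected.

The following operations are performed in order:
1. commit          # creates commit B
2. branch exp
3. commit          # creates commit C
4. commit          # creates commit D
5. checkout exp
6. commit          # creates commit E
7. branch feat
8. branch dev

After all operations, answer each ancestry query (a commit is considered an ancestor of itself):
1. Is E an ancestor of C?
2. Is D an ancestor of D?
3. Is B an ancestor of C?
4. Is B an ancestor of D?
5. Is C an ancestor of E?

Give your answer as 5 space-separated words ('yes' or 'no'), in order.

After op 1 (commit): HEAD=main@B [main=B]
After op 2 (branch): HEAD=main@B [exp=B main=B]
After op 3 (commit): HEAD=main@C [exp=B main=C]
After op 4 (commit): HEAD=main@D [exp=B main=D]
After op 5 (checkout): HEAD=exp@B [exp=B main=D]
After op 6 (commit): HEAD=exp@E [exp=E main=D]
After op 7 (branch): HEAD=exp@E [exp=E feat=E main=D]
After op 8 (branch): HEAD=exp@E [dev=E exp=E feat=E main=D]
ancestors(C) = {A,B,C}; E in? no
ancestors(D) = {A,B,C,D}; D in? yes
ancestors(C) = {A,B,C}; B in? yes
ancestors(D) = {A,B,C,D}; B in? yes
ancestors(E) = {A,B,E}; C in? no

Answer: no yes yes yes no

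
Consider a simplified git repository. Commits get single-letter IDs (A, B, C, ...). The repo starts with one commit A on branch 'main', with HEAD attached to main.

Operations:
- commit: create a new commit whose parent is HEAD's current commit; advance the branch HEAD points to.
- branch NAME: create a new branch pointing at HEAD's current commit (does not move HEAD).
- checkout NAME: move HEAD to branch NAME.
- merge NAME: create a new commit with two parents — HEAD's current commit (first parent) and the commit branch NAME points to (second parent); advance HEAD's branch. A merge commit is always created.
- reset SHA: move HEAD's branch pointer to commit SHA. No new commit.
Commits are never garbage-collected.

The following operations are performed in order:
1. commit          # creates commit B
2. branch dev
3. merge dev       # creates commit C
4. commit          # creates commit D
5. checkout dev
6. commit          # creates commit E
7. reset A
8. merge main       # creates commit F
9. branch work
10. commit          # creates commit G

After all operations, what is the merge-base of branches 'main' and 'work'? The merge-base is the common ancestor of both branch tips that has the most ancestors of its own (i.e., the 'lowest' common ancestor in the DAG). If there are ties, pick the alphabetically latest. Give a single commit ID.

After op 1 (commit): HEAD=main@B [main=B]
After op 2 (branch): HEAD=main@B [dev=B main=B]
After op 3 (merge): HEAD=main@C [dev=B main=C]
After op 4 (commit): HEAD=main@D [dev=B main=D]
After op 5 (checkout): HEAD=dev@B [dev=B main=D]
After op 6 (commit): HEAD=dev@E [dev=E main=D]
After op 7 (reset): HEAD=dev@A [dev=A main=D]
After op 8 (merge): HEAD=dev@F [dev=F main=D]
After op 9 (branch): HEAD=dev@F [dev=F main=D work=F]
After op 10 (commit): HEAD=dev@G [dev=G main=D work=F]
ancestors(main=D): ['A', 'B', 'C', 'D']
ancestors(work=F): ['A', 'B', 'C', 'D', 'F']
common: ['A', 'B', 'C', 'D']

Answer: D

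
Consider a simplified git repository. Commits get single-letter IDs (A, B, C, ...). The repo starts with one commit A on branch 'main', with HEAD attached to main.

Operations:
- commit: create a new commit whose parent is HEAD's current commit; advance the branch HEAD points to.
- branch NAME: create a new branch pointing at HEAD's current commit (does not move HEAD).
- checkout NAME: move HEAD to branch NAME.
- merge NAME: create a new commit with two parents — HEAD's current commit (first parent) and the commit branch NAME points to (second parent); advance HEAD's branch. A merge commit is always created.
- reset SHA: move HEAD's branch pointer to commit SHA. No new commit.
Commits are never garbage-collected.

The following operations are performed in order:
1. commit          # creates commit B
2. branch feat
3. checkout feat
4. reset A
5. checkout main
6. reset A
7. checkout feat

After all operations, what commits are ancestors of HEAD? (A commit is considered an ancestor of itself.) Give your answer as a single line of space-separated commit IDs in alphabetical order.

Answer: A

Derivation:
After op 1 (commit): HEAD=main@B [main=B]
After op 2 (branch): HEAD=main@B [feat=B main=B]
After op 3 (checkout): HEAD=feat@B [feat=B main=B]
After op 4 (reset): HEAD=feat@A [feat=A main=B]
After op 5 (checkout): HEAD=main@B [feat=A main=B]
After op 6 (reset): HEAD=main@A [feat=A main=A]
After op 7 (checkout): HEAD=feat@A [feat=A main=A]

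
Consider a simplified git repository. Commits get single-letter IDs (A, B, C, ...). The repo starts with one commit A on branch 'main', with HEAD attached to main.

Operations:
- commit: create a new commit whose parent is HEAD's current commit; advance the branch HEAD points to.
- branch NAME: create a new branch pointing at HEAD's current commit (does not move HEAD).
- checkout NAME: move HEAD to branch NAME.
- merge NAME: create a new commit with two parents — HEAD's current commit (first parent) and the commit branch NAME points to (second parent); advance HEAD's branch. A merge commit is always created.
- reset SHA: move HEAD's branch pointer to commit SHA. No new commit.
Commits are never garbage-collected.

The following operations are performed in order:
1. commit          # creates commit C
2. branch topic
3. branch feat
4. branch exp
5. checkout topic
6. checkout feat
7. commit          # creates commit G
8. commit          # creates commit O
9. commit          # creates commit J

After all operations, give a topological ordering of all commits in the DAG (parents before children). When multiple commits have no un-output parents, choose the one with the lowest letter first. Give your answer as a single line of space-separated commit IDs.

Answer: A C G O J

Derivation:
After op 1 (commit): HEAD=main@C [main=C]
After op 2 (branch): HEAD=main@C [main=C topic=C]
After op 3 (branch): HEAD=main@C [feat=C main=C topic=C]
After op 4 (branch): HEAD=main@C [exp=C feat=C main=C topic=C]
After op 5 (checkout): HEAD=topic@C [exp=C feat=C main=C topic=C]
After op 6 (checkout): HEAD=feat@C [exp=C feat=C main=C topic=C]
After op 7 (commit): HEAD=feat@G [exp=C feat=G main=C topic=C]
After op 8 (commit): HEAD=feat@O [exp=C feat=O main=C topic=C]
After op 9 (commit): HEAD=feat@J [exp=C feat=J main=C topic=C]
commit A: parents=[]
commit C: parents=['A']
commit G: parents=['C']
commit J: parents=['O']
commit O: parents=['G']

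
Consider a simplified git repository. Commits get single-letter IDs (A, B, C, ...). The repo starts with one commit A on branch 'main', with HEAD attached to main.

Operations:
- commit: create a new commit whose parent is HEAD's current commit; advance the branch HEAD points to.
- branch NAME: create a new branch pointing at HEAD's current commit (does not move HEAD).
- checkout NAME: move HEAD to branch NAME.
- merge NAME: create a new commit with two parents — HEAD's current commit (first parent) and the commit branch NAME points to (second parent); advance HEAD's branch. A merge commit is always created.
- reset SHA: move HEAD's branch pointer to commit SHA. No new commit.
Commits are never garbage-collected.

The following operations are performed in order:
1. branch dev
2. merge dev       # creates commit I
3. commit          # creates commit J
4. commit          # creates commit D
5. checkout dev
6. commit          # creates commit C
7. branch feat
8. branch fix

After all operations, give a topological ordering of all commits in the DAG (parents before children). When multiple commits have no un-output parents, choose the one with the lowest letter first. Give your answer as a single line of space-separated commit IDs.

After op 1 (branch): HEAD=main@A [dev=A main=A]
After op 2 (merge): HEAD=main@I [dev=A main=I]
After op 3 (commit): HEAD=main@J [dev=A main=J]
After op 4 (commit): HEAD=main@D [dev=A main=D]
After op 5 (checkout): HEAD=dev@A [dev=A main=D]
After op 6 (commit): HEAD=dev@C [dev=C main=D]
After op 7 (branch): HEAD=dev@C [dev=C feat=C main=D]
After op 8 (branch): HEAD=dev@C [dev=C feat=C fix=C main=D]
commit A: parents=[]
commit C: parents=['A']
commit D: parents=['J']
commit I: parents=['A', 'A']
commit J: parents=['I']

Answer: A C I J D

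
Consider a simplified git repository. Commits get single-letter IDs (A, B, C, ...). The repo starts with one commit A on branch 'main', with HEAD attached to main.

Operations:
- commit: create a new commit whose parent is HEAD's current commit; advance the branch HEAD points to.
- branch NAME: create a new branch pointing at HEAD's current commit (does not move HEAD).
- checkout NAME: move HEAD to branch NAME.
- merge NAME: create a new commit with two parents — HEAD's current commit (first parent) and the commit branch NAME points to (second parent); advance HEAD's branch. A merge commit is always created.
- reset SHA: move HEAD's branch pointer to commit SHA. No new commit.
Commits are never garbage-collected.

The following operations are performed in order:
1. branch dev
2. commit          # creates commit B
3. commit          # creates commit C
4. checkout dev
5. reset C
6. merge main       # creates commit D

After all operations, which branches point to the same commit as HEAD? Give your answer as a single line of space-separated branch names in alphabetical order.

After op 1 (branch): HEAD=main@A [dev=A main=A]
After op 2 (commit): HEAD=main@B [dev=A main=B]
After op 3 (commit): HEAD=main@C [dev=A main=C]
After op 4 (checkout): HEAD=dev@A [dev=A main=C]
After op 5 (reset): HEAD=dev@C [dev=C main=C]
After op 6 (merge): HEAD=dev@D [dev=D main=C]

Answer: dev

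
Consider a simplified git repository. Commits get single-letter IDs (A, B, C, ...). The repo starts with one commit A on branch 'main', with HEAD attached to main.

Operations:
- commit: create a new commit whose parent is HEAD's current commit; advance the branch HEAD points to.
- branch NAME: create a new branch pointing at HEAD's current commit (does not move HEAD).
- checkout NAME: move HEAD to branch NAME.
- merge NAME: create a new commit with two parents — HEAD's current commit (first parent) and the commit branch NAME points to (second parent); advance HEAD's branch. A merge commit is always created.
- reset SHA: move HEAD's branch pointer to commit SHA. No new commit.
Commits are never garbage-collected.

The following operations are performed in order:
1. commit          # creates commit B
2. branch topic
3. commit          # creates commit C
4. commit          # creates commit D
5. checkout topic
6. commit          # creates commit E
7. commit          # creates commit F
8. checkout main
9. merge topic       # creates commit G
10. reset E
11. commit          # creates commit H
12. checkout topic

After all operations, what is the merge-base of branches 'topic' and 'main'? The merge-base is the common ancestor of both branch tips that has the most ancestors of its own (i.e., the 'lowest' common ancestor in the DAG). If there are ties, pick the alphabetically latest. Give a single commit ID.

After op 1 (commit): HEAD=main@B [main=B]
After op 2 (branch): HEAD=main@B [main=B topic=B]
After op 3 (commit): HEAD=main@C [main=C topic=B]
After op 4 (commit): HEAD=main@D [main=D topic=B]
After op 5 (checkout): HEAD=topic@B [main=D topic=B]
After op 6 (commit): HEAD=topic@E [main=D topic=E]
After op 7 (commit): HEAD=topic@F [main=D topic=F]
After op 8 (checkout): HEAD=main@D [main=D topic=F]
After op 9 (merge): HEAD=main@G [main=G topic=F]
After op 10 (reset): HEAD=main@E [main=E topic=F]
After op 11 (commit): HEAD=main@H [main=H topic=F]
After op 12 (checkout): HEAD=topic@F [main=H topic=F]
ancestors(topic=F): ['A', 'B', 'E', 'F']
ancestors(main=H): ['A', 'B', 'E', 'H']
common: ['A', 'B', 'E']

Answer: E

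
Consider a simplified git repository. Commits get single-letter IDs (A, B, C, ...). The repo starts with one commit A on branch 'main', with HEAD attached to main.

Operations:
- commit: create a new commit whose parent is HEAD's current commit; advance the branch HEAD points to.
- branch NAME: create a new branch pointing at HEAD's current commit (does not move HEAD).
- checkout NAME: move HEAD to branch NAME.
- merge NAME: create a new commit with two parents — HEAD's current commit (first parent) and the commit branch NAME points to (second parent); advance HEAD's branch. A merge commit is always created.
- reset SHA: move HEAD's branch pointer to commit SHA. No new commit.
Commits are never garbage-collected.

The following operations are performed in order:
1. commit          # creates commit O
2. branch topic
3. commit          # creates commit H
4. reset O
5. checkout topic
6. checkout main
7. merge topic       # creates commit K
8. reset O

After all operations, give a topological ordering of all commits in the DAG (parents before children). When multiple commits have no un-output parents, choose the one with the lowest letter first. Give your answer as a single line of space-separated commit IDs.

After op 1 (commit): HEAD=main@O [main=O]
After op 2 (branch): HEAD=main@O [main=O topic=O]
After op 3 (commit): HEAD=main@H [main=H topic=O]
After op 4 (reset): HEAD=main@O [main=O topic=O]
After op 5 (checkout): HEAD=topic@O [main=O topic=O]
After op 6 (checkout): HEAD=main@O [main=O topic=O]
After op 7 (merge): HEAD=main@K [main=K topic=O]
After op 8 (reset): HEAD=main@O [main=O topic=O]
commit A: parents=[]
commit H: parents=['O']
commit K: parents=['O', 'O']
commit O: parents=['A']

Answer: A O H K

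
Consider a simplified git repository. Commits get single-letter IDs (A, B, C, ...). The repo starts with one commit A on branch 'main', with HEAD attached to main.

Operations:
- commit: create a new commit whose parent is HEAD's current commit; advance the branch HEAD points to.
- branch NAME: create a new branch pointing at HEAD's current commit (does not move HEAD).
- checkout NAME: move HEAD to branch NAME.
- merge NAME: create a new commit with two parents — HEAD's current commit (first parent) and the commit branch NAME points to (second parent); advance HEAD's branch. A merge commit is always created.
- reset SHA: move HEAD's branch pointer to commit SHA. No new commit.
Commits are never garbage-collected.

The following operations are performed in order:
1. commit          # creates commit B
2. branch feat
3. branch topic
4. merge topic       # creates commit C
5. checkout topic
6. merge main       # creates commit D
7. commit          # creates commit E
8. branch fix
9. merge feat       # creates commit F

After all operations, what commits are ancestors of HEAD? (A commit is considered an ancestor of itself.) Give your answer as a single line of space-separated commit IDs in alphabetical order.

After op 1 (commit): HEAD=main@B [main=B]
After op 2 (branch): HEAD=main@B [feat=B main=B]
After op 3 (branch): HEAD=main@B [feat=B main=B topic=B]
After op 4 (merge): HEAD=main@C [feat=B main=C topic=B]
After op 5 (checkout): HEAD=topic@B [feat=B main=C topic=B]
After op 6 (merge): HEAD=topic@D [feat=B main=C topic=D]
After op 7 (commit): HEAD=topic@E [feat=B main=C topic=E]
After op 8 (branch): HEAD=topic@E [feat=B fix=E main=C topic=E]
After op 9 (merge): HEAD=topic@F [feat=B fix=E main=C topic=F]

Answer: A B C D E F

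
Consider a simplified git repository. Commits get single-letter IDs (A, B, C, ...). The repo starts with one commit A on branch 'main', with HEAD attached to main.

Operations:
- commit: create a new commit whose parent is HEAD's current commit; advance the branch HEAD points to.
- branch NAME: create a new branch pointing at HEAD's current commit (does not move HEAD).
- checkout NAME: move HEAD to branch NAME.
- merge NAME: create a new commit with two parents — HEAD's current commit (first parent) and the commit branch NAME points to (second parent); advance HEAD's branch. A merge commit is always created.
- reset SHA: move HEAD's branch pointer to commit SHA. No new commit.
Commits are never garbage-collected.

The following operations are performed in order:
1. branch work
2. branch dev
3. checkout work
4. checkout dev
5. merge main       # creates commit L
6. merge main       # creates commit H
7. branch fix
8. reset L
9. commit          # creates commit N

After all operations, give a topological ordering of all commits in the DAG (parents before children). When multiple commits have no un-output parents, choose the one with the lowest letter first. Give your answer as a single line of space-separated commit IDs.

After op 1 (branch): HEAD=main@A [main=A work=A]
After op 2 (branch): HEAD=main@A [dev=A main=A work=A]
After op 3 (checkout): HEAD=work@A [dev=A main=A work=A]
After op 4 (checkout): HEAD=dev@A [dev=A main=A work=A]
After op 5 (merge): HEAD=dev@L [dev=L main=A work=A]
After op 6 (merge): HEAD=dev@H [dev=H main=A work=A]
After op 7 (branch): HEAD=dev@H [dev=H fix=H main=A work=A]
After op 8 (reset): HEAD=dev@L [dev=L fix=H main=A work=A]
After op 9 (commit): HEAD=dev@N [dev=N fix=H main=A work=A]
commit A: parents=[]
commit H: parents=['L', 'A']
commit L: parents=['A', 'A']
commit N: parents=['L']

Answer: A L H N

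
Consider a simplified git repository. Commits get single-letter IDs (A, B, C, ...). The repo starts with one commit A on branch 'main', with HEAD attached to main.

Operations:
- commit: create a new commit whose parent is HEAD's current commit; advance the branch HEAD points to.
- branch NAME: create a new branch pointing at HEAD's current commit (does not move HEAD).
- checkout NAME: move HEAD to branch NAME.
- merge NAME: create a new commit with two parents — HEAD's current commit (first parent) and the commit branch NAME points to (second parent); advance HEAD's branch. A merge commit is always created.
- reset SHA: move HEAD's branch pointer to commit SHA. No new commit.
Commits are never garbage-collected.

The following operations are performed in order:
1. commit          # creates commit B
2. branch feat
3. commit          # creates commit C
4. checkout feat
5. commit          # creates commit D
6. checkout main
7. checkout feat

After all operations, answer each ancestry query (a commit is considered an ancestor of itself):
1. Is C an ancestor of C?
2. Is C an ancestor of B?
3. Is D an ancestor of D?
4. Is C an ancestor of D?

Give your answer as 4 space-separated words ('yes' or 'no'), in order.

Answer: yes no yes no

Derivation:
After op 1 (commit): HEAD=main@B [main=B]
After op 2 (branch): HEAD=main@B [feat=B main=B]
After op 3 (commit): HEAD=main@C [feat=B main=C]
After op 4 (checkout): HEAD=feat@B [feat=B main=C]
After op 5 (commit): HEAD=feat@D [feat=D main=C]
After op 6 (checkout): HEAD=main@C [feat=D main=C]
After op 7 (checkout): HEAD=feat@D [feat=D main=C]
ancestors(C) = {A,B,C}; C in? yes
ancestors(B) = {A,B}; C in? no
ancestors(D) = {A,B,D}; D in? yes
ancestors(D) = {A,B,D}; C in? no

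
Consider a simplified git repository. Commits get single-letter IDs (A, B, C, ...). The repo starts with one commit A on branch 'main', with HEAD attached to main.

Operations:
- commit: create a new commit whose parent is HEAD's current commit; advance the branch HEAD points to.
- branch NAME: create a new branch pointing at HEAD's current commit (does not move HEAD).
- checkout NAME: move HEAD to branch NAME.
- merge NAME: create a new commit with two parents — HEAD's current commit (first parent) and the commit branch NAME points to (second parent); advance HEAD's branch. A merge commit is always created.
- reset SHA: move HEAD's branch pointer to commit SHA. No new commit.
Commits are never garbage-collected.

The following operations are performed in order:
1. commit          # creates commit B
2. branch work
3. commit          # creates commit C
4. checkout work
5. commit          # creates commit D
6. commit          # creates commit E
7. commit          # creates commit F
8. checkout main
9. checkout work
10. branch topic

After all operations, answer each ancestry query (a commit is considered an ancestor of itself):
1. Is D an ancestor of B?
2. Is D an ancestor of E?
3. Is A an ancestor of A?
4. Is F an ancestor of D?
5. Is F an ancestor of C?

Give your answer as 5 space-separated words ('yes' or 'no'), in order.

After op 1 (commit): HEAD=main@B [main=B]
After op 2 (branch): HEAD=main@B [main=B work=B]
After op 3 (commit): HEAD=main@C [main=C work=B]
After op 4 (checkout): HEAD=work@B [main=C work=B]
After op 5 (commit): HEAD=work@D [main=C work=D]
After op 6 (commit): HEAD=work@E [main=C work=E]
After op 7 (commit): HEAD=work@F [main=C work=F]
After op 8 (checkout): HEAD=main@C [main=C work=F]
After op 9 (checkout): HEAD=work@F [main=C work=F]
After op 10 (branch): HEAD=work@F [main=C topic=F work=F]
ancestors(B) = {A,B}; D in? no
ancestors(E) = {A,B,D,E}; D in? yes
ancestors(A) = {A}; A in? yes
ancestors(D) = {A,B,D}; F in? no
ancestors(C) = {A,B,C}; F in? no

Answer: no yes yes no no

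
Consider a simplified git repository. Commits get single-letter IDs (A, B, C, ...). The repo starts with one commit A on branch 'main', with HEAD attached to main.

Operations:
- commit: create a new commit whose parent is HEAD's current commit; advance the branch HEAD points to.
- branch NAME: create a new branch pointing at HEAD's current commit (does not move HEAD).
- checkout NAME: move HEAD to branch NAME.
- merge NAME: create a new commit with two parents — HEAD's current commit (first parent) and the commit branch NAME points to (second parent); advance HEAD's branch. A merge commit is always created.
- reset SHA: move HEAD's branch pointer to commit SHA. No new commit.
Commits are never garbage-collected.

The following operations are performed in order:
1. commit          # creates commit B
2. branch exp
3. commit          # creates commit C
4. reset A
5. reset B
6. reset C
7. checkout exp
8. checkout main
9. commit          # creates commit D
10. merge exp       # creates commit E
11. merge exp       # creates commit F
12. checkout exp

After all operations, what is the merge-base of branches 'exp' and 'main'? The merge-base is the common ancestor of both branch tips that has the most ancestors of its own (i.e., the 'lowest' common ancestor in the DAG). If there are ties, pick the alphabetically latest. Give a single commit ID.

After op 1 (commit): HEAD=main@B [main=B]
After op 2 (branch): HEAD=main@B [exp=B main=B]
After op 3 (commit): HEAD=main@C [exp=B main=C]
After op 4 (reset): HEAD=main@A [exp=B main=A]
After op 5 (reset): HEAD=main@B [exp=B main=B]
After op 6 (reset): HEAD=main@C [exp=B main=C]
After op 7 (checkout): HEAD=exp@B [exp=B main=C]
After op 8 (checkout): HEAD=main@C [exp=B main=C]
After op 9 (commit): HEAD=main@D [exp=B main=D]
After op 10 (merge): HEAD=main@E [exp=B main=E]
After op 11 (merge): HEAD=main@F [exp=B main=F]
After op 12 (checkout): HEAD=exp@B [exp=B main=F]
ancestors(exp=B): ['A', 'B']
ancestors(main=F): ['A', 'B', 'C', 'D', 'E', 'F']
common: ['A', 'B']

Answer: B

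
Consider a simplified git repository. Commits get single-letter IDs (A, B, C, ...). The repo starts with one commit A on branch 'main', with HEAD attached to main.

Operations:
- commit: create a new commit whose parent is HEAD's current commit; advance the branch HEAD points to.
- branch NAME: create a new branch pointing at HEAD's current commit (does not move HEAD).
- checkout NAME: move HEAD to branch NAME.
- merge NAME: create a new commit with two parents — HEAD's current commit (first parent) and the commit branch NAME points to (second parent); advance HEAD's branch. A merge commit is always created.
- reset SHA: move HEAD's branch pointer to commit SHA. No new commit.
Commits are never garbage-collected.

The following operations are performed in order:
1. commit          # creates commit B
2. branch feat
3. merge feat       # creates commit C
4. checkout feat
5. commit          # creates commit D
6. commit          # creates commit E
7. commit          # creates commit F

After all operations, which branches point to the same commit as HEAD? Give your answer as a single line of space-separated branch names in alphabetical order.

After op 1 (commit): HEAD=main@B [main=B]
After op 2 (branch): HEAD=main@B [feat=B main=B]
After op 3 (merge): HEAD=main@C [feat=B main=C]
After op 4 (checkout): HEAD=feat@B [feat=B main=C]
After op 5 (commit): HEAD=feat@D [feat=D main=C]
After op 6 (commit): HEAD=feat@E [feat=E main=C]
After op 7 (commit): HEAD=feat@F [feat=F main=C]

Answer: feat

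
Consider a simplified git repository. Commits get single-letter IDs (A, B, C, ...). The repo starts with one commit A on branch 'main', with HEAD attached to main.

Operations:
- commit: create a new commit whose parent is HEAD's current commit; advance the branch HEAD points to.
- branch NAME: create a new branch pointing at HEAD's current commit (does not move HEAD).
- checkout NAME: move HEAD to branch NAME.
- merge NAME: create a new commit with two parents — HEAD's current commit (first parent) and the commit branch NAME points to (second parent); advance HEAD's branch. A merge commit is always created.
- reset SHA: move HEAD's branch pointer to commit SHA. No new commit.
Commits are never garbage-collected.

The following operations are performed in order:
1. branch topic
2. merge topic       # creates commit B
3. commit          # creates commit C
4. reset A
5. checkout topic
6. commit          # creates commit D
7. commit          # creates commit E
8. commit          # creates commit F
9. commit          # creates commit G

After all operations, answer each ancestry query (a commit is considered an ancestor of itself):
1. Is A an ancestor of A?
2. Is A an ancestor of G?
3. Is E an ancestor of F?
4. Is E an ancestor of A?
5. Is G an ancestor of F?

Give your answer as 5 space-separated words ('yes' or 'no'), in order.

After op 1 (branch): HEAD=main@A [main=A topic=A]
After op 2 (merge): HEAD=main@B [main=B topic=A]
After op 3 (commit): HEAD=main@C [main=C topic=A]
After op 4 (reset): HEAD=main@A [main=A topic=A]
After op 5 (checkout): HEAD=topic@A [main=A topic=A]
After op 6 (commit): HEAD=topic@D [main=A topic=D]
After op 7 (commit): HEAD=topic@E [main=A topic=E]
After op 8 (commit): HEAD=topic@F [main=A topic=F]
After op 9 (commit): HEAD=topic@G [main=A topic=G]
ancestors(A) = {A}; A in? yes
ancestors(G) = {A,D,E,F,G}; A in? yes
ancestors(F) = {A,D,E,F}; E in? yes
ancestors(A) = {A}; E in? no
ancestors(F) = {A,D,E,F}; G in? no

Answer: yes yes yes no no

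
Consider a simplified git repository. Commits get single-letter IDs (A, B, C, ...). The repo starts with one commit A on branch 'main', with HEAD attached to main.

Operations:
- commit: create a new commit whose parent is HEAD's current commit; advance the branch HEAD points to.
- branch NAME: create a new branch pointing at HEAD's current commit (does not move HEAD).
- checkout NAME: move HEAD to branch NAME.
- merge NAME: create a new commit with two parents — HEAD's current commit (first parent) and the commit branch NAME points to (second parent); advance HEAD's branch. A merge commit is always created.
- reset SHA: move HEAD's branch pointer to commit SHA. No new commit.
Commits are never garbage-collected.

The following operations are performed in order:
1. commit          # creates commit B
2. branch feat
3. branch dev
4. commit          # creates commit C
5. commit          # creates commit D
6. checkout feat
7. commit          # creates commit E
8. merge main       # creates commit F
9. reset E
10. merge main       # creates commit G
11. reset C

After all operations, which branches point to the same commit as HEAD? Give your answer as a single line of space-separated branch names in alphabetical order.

Answer: feat

Derivation:
After op 1 (commit): HEAD=main@B [main=B]
After op 2 (branch): HEAD=main@B [feat=B main=B]
After op 3 (branch): HEAD=main@B [dev=B feat=B main=B]
After op 4 (commit): HEAD=main@C [dev=B feat=B main=C]
After op 5 (commit): HEAD=main@D [dev=B feat=B main=D]
After op 6 (checkout): HEAD=feat@B [dev=B feat=B main=D]
After op 7 (commit): HEAD=feat@E [dev=B feat=E main=D]
After op 8 (merge): HEAD=feat@F [dev=B feat=F main=D]
After op 9 (reset): HEAD=feat@E [dev=B feat=E main=D]
After op 10 (merge): HEAD=feat@G [dev=B feat=G main=D]
After op 11 (reset): HEAD=feat@C [dev=B feat=C main=D]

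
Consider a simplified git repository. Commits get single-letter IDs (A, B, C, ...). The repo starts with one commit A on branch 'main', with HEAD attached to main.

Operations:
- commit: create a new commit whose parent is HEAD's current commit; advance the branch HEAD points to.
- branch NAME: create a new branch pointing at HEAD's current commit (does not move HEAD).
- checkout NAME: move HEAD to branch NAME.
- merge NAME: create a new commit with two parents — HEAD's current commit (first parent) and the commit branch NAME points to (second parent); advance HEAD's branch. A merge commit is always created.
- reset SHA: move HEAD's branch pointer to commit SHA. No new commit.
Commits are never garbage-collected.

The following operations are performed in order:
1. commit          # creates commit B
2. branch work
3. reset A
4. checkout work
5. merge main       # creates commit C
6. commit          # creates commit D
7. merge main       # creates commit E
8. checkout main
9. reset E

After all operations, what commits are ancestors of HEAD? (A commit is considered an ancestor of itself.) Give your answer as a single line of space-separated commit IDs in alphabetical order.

After op 1 (commit): HEAD=main@B [main=B]
After op 2 (branch): HEAD=main@B [main=B work=B]
After op 3 (reset): HEAD=main@A [main=A work=B]
After op 4 (checkout): HEAD=work@B [main=A work=B]
After op 5 (merge): HEAD=work@C [main=A work=C]
After op 6 (commit): HEAD=work@D [main=A work=D]
After op 7 (merge): HEAD=work@E [main=A work=E]
After op 8 (checkout): HEAD=main@A [main=A work=E]
After op 9 (reset): HEAD=main@E [main=E work=E]

Answer: A B C D E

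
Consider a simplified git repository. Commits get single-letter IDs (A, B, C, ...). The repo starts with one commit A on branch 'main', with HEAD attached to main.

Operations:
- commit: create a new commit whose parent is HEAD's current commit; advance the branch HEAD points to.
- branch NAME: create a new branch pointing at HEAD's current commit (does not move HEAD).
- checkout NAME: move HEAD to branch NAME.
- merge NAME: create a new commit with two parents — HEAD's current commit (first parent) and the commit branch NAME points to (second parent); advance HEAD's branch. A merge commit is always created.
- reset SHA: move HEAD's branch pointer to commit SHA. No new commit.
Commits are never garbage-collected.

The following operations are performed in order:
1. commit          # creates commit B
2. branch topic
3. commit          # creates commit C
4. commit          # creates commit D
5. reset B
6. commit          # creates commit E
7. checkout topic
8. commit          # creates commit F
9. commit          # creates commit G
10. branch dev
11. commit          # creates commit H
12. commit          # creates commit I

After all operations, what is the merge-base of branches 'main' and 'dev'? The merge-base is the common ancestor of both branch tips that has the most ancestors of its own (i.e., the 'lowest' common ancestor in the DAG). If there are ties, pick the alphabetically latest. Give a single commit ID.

After op 1 (commit): HEAD=main@B [main=B]
After op 2 (branch): HEAD=main@B [main=B topic=B]
After op 3 (commit): HEAD=main@C [main=C topic=B]
After op 4 (commit): HEAD=main@D [main=D topic=B]
After op 5 (reset): HEAD=main@B [main=B topic=B]
After op 6 (commit): HEAD=main@E [main=E topic=B]
After op 7 (checkout): HEAD=topic@B [main=E topic=B]
After op 8 (commit): HEAD=topic@F [main=E topic=F]
After op 9 (commit): HEAD=topic@G [main=E topic=G]
After op 10 (branch): HEAD=topic@G [dev=G main=E topic=G]
After op 11 (commit): HEAD=topic@H [dev=G main=E topic=H]
After op 12 (commit): HEAD=topic@I [dev=G main=E topic=I]
ancestors(main=E): ['A', 'B', 'E']
ancestors(dev=G): ['A', 'B', 'F', 'G']
common: ['A', 'B']

Answer: B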